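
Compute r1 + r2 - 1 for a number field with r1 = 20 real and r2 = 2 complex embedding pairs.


By Dirichlet's unit theorem:
rank = r1 + r2 - 1
= 20 + 2 - 1
= 21

21


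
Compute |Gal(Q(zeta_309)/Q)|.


|Gal(Q(zeta_309)/Q)| = phi(309)
= 204

204


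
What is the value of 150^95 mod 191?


p = 191 is prime and the exponent is (p-1)/2 = 95, so by Euler's criterion 150^95 = (150/191) = +1 or -1 mod 191.
Compute by square-and-multiply:
  95 = 64 + 16 + 8 + 4 + 2 + 1 (binary 1011111)
  Repeated squaring mod 191: 150^1 = 150, 150^2 = 153, 150^4 = 107, 150^8 = 180, 150^16 = 121, 150^32 = 125, 150^64 = 154
  150^95 = 150^64 * 150^16 * 150^8 * 150^4 * 150^2 * 150^1 = 154 * 121 * 180 * 107 * 153 * 150 mod 191
    154 * 121 = 18634 = 107 mod 191
    107 * 180 = 19260 = 160 mod 191
    160 * 107 = 17120 = 121 mod 191
    121 * 153 = 18513 = 177 mod 191
    177 * 150 = 26550 = 1 mod 191
  150^95 = 1 mod 191
Result 1: 150 is a quadratic residue mod 191.
150^95 mod 191 = 1

1


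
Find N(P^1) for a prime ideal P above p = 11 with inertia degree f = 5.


N(P^a) = p^(a*f)
= 11^(1*5)
= 11^5
= 161051

161051


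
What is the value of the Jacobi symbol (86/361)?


Compute (86/361) via quadratic reciprocity:
  pull out 2: (2/361) = +1  (since 361 mod 8 = 1)
  reciprocity: (43/361) -> +(361/43)
  reduce: (17/43)
  reciprocity: (17/43) -> +(43/17)
  reduce: (9/17)
  reciprocity: (9/17) -> +(17/9)
  reduce: (8/9)
  pull out 2: (2/9) = +1  (since 9 mod 8 = 1)
  pull out 2: (2/9) = +1  (since 9 mod 8 = 1)
  pull out 2: (2/9) = +1  (since 9 mod 8 = 1)
  (1/9) = 1
Product of signs = 1

1


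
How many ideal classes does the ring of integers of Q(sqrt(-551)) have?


K = Q(sqrt(-551)). d mod 4 = 1, so D = disc(K) = d = -551
h(K) equals the number of primitive reduced positive-definite forms (a, b, c) = a*x^2 + b*x*y + c*y^2 with b^2 - 4ac = D,
where reduced means |b| <= a <= c, with b >= 0 whenever |b| = a or a = c, and primitive means gcd(a, b, c) = 1.
Reduced forces 3a^2 <= |D| = 551, so 1 <= a <= 13; b must have the parity of D, and c = (b^2 - D)/(4a) must be an integer >= a.
Enumerate a = 1..13, b in [-a, a]:
  a=1: (1, 1, 138)  [1]
  a=2: (2, -1, 69), (2, 1, 69)  [2]
  a=3: (3, -1, 46), (3, 1, 46)  [2]
  a=4: (4, -3, 35), (4, 3, 35)  [2]
  a=5: (5, -3, 28), (5, 3, 28)  [2]
  a=6: (6, -5, 24), (6, -1, 23), (6, 1, 23), (6, 5, 24)  [4]
  a=7: (7, -3, 20), (7, 3, 20)  [2]
  a=8: (8, -5, 18), (8, 5, 18)  [2]
  a=9: (9, -5, 16), (9, 5, 16)  [2]
  a=10: (10, -7, 15), (10, -3, 14), (10, 3, 14), (10, 7, 15)  [4]
  a=11: none
  a=12: (12, -11, 14), (12, 5, 12), (12, 11, 14)  [3]
  a=13: none
Total reduced forms: 1 + 2 + 2 + 2 + 2 + 4 + 2 + 2 + 2 + 4 + 3 = 26
h = 26

26


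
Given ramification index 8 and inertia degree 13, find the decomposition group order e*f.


|D_P| = e * f
= 8 * 13
= 104

104


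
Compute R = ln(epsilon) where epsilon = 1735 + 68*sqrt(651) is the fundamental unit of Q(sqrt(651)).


epsilon = 1735 + 68*sqrt(651)
= 3469.9997
R = ln(3469.9997)
= 8.1519

8.1519


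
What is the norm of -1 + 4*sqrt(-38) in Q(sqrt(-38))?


N(a + b*sqrt(d)) = a^2 - d*b^2
= (-1)^2 - (-38)*(4)^2
= 1 + 608
= 609

609


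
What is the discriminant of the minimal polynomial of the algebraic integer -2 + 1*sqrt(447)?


The element -2 + 1*sqrt(447) has minimal polynomial:
x^2 + 4*x - 443
Discriminant = (4)^2 - 4*(-443)
= 16 + 1772
= 1788

1788


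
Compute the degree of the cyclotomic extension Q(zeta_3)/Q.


The degree equals Euler's totient phi(3).
3 = 3
phi(3) = 2

2


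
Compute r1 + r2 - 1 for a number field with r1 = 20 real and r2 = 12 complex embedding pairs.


By Dirichlet's unit theorem:
rank = r1 + r2 - 1
= 20 + 12 - 1
= 31

31


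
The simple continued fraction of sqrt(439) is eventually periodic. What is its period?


Run the CF algorithm for sqrt(439).
a_0 = floor(sqrt(439)) = 20; set m_0=0, q_0=1.
Recurrence: m' = q*a - m,  q' = (d - m'^2)/q,  a' = floor((a_0 + m')/q').
  step 1: m=20, q=39, a=1
  step 2: m=19, q=2, a=19
  step 3: m=19, q=39, a=1
  step 4: m=20, q=1, a=40
a_4 = 2*a_0 = 40, so the period closes here.
sqrt(439) = [20; 1, 19, 1, 40]
Period length = 4

4


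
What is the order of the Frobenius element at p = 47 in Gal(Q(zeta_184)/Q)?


The Frobenius at p in Gal(Q(zeta_n)/Q) = (Z/nZ)* is the class of p, so its order is ord_184(47), the smallest k >= 1 with 47^k = 1 mod 184.
n = 184 = 2^3 * 23, phi(184) = 88; the order divides phi(n).
Divisors of 88: 1, 2, 4, 8, 11, 22, 44, 88
Repeated squaring mod 184: 47^1 = 47, 47^2 = 1, 47^4 = 1, 47^8 = 1, 47^16 = 1, 47^32 = 1, 47^64 = 1
Test divisors in increasing order:
  k=1: 47^1 = 47 mod 184
  k=2: 47^2 = 1 mod 184  <- first divisor giving 1
Order = 2

2


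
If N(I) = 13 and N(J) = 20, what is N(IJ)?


N(IJ) = N(I) * N(J)
= 13 * 20
= 260

260


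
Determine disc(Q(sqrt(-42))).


For K = Q(sqrt(d)) with d squarefree: disc(K) = d if d = 1 mod 4, and disc(K) = 4d if d = 2 or 3 mod 4.
Here d = -42, and d mod 4 = 2.
d = 2 mod 4, not 1 (O_K = Z[sqrt(d)]), so disc(K) = 4d = 4 * (-42) = -168

-168


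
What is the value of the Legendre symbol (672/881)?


p = 881 is prime, so compute (672/881) with the reciprocity algorithm (Jacobi-symbol steps: pull out 2s via (2/n), flip via reciprocity, reduce):
  pull out 2: (2/881) = +1  (since 881 mod 8 = 1)
  pull out 2: (2/881) = +1  (since 881 mod 8 = 1)
  pull out 2: (2/881) = +1  (since 881 mod 8 = 1)
  pull out 2: (2/881) = +1  (since 881 mod 8 = 1)
  pull out 2: (2/881) = +1  (since 881 mod 8 = 1)
  reciprocity: (21/881) -> +(881/21)
  reduce: (20/21)
  pull out 2: (2/21) = -1  (since 21 mod 8 = 5)
  pull out 2: (2/21) = -1  (since 21 mod 8 = 5)
  reciprocity: (5/21) -> +(21/5)
  reduce: (1/5)
  (1/5) = 1
Product of signs = 1
(672/881) = 1

1


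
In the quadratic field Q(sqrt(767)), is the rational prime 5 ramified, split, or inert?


K = Q(sqrt(767)). Since d mod 4 = 3, disc(K) = 3068.
Check p | disc: 3068 mod 5 = 3.
p does not divide disc. Compute Legendre symbol (d/p):
2^((5-1)/2) mod 5 = -1
(d/p) = -1, so p is inert: (p) stays prime with e=1, f=2, g=1.
Therefore p is inert.

inert


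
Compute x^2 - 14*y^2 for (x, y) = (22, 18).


x^2 - d*y^2
= 22^2 - 14*18^2
= 484 - 4536
= -4052

-4052


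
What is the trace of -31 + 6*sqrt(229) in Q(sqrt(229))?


Tr(a + b*sqrt(d)) = (a + b*sqrt(d)) + (a - b*sqrt(d)) = 2a
= 2 * (-31)
= -62

-62


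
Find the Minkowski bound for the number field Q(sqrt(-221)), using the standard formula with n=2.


d = -221, d mod 4 = 3, so disc(K) = 4d = -884; |disc(K)| = 884
Imaginary quadratic field, so n = 2, s = r2 = 1, r1 = 0
M = (n!/n^n) * (4/pi)^s * sqrt(|disc(K)|) = (2!/2^2) * (4/pi)^1 * sqrt(884)
= 0.5 * 1.273240 * 29.732137
= 18.9281

18.9281


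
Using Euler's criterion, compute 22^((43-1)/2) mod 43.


p = 43 is prime and the exponent is (p-1)/2 = 21, so by Euler's criterion 22^21 = (22/43) = +1 or -1 mod 43.
Compute by square-and-multiply:
  21 = 16 + 4 + 1 (binary 10101)
  Repeated squaring mod 43: 22^1 = 22, 22^2 = 11, 22^4 = 35, 22^8 = 21, 22^16 = 11
  22^21 = 22^16 * 22^4 * 22^1 = 11 * 35 * 22 mod 43
    11 * 35 = 385 = 41 mod 43
    41 * 22 = 902 = 42 mod 43
  22^21 = 42 mod 43
Result 42 = p - 1 = -1 mod 43: 22 is a quadratic non-residue mod 43. As a residue in [0, p-1] the value is 42.
22^21 mod 43 = 42

42


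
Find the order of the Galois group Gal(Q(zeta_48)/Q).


|Gal(Q(zeta_48)/Q)| = phi(48)
= 16

16


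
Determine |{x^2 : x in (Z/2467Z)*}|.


For prime p, the number of non-zero quadratic residues is (p-1)/2.
= (2467-1)/2
= 1233

1233


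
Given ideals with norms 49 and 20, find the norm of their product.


N(IJ) = N(I) * N(J)
= 49 * 20
= 980

980


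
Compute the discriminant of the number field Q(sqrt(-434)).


For K = Q(sqrt(d)) with d squarefree: disc(K) = d if d = 1 mod 4, and disc(K) = 4d if d = 2 or 3 mod 4.
Here d = -434, and d mod 4 = 2.
d = 2 mod 4, not 1 (O_K = Z[sqrt(d)]), so disc(K) = 4d = 4 * (-434) = -1736

-1736


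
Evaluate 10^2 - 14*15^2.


x^2 - d*y^2
= 10^2 - 14*15^2
= 100 - 3150
= -3050

-3050


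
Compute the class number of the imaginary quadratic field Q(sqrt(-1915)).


K = Q(sqrt(-1915)). d mod 4 = 1, so D = disc(K) = d = -1915
h(K) equals the number of primitive reduced positive-definite forms (a, b, c) = a*x^2 + b*x*y + c*y^2 with b^2 - 4ac = D,
where reduced means |b| <= a <= c, with b >= 0 whenever |b| = a or a = c, and primitive means gcd(a, b, c) = 1.
Reduced forces 3a^2 <= |D| = 1915, so 1 <= a <= 25; b must have the parity of D, and c = (b^2 - D)/(4a) must be an integer >= a.
Enumerate a = 1..25, b in [-a, a]:
  a=1: (1, 1, 479)  [1]
  a=2..4: none
  a=5: (5, 5, 97)  [1]
  a=6..12: none
  a=13: (13, -3, 37), (13, 3, 37)  [2]
  a=14..18: none
  a=19: (19, -17, 29), (19, 17, 29)  [2]
  a=20..25: none
Total reduced forms: 1 + 1 + 2 + 2 = 6
h = 6

6


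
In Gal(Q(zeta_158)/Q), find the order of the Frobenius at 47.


The Frobenius at p in Gal(Q(zeta_n)/Q) = (Z/nZ)* is the class of p, so its order is ord_158(47), the smallest k >= 1 with 47^k = 1 mod 158.
n = 158 = 2 * 79, phi(158) = 78; the order divides phi(n).
Divisors of 78: 1, 2, 3, 6, 13, 26, 39, 78
Repeated squaring mod 158: 47^1 = 47, 47^2 = 155, 47^4 = 9, 47^8 = 81, 47^16 = 83, 47^32 = 95, 47^64 = 19
Test divisors in increasing order:
  k=1: 47^1 = 47 mod 158
  k=2: 47^2 = 155 mod 158
  k=3: 47^3 = 155 * 47 = 17 mod 158
  k=6: 47^6 = 9 * 155 = 131 mod 158
  k=13: 47^13 = 81 * 9 * 47 = 135 mod 158
  k=26: 47^26 = 83 * 81 * 155 = 55 mod 158
  k=39: 47^39 = 95 * 9 * 155 * 47 = 157 mod 158
  k=78: 47^78 = 19 * 81 * 9 * 155 = 1 mod 158  <- first divisor giving 1
Order = 78

78


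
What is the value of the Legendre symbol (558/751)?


p = 751 is prime, so compute (558/751) with the reciprocity algorithm (Jacobi-symbol steps: pull out 2s via (2/n), flip via reciprocity, reduce):
  pull out 2: (2/751) = +1  (since 751 mod 8 = 7)
  reciprocity: (279/751) -> -(751/279)
  reduce: (193/279)
  reciprocity: (193/279) -> +(279/193)
  reduce: (86/193)
  pull out 2: (2/193) = +1  (since 193 mod 8 = 1)
  reciprocity: (43/193) -> +(193/43)
  reduce: (21/43)
  reciprocity: (21/43) -> +(43/21)
  reduce: (1/21)
  (1/21) = 1
Product of signs = -1
(558/751) = -1

-1


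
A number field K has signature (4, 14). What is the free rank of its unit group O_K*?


By Dirichlet's unit theorem:
rank = r1 + r2 - 1
= 4 + 14 - 1
= 17

17


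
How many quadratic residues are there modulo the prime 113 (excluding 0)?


For prime p, the number of non-zero quadratic residues is (p-1)/2.
= (113-1)/2
= 56

56


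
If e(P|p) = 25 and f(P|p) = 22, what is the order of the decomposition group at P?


|D_P| = e * f
= 25 * 22
= 550

550


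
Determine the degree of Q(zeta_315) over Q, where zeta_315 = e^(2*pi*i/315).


The degree equals Euler's totient phi(315).
315 = 3^2 * 5 * 7
phi(315) = 144

144


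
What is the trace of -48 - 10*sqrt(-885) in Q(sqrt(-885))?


Tr(a + b*sqrt(d)) = (a + b*sqrt(d)) + (a - b*sqrt(d)) = 2a
= 2 * (-48)
= -96

-96


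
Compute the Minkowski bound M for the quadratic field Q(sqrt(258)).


d = 258, d mod 4 = 2, so disc(K) = 4d = 1032; |disc(K)| = 1032
Real quadratic field, so n = 2, s = r2 = 0, r1 = 2
M = (n!/n^n) * (4/pi)^s * sqrt(|disc(K)|) = (2!/2^2) * (4/pi)^0 * sqrt(1032)
= 0.5 * 1.000000 * 32.124757
= 16.0624

16.0624


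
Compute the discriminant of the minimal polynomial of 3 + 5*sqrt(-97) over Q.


The element 3 + 5*sqrt(-97) has minimal polynomial:
x^2 - 6*x + 2434
Discriminant = (-6)^2 - 4*(2434)
= 36 - 9736
= -9700

-9700


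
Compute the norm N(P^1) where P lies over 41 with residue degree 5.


N(P^a) = p^(a*f)
= 41^(1*5)
= 41^5
= 115856201

115856201


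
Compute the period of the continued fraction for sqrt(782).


Run the CF algorithm for sqrt(782).
a_0 = floor(sqrt(782)) = 27; set m_0=0, q_0=1.
Recurrence: m' = q*a - m,  q' = (d - m'^2)/q,  a' = floor((a_0 + m')/q').
  step 1: m=27, q=53, a=1
  step 2: m=26, q=2, a=26
  step 3: m=26, q=53, a=1
  step 4: m=27, q=1, a=54
a_4 = 2*a_0 = 54, so the period closes here.
sqrt(782) = [27; 1, 26, 1, 54]
Period length = 4

4


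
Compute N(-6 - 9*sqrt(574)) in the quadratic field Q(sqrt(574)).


N(a + b*sqrt(d)) = a^2 - d*b^2
= (-6)^2 - (574)*(-9)^2
= 36 - 46494
= -46458

-46458


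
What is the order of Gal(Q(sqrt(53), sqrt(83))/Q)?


The 2 square roots of distinct primes are multiplicatively independent over Q,
so [K:Q] = 2^2 and Gal(K/Q) is isomorphic to (Z/2Z)^2.
|Gal| = 2^2 = 4

4


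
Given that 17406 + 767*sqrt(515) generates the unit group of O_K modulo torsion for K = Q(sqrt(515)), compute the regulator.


epsilon = 17406 + 767*sqrt(515)
= 34812.0000
R = ln(34812.0000)
= 10.4577

10.4577


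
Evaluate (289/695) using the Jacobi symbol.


Compute (289/695) via quadratic reciprocity:
  reciprocity: (289/695) -> +(695/289)
  reduce: (117/289)
  reciprocity: (117/289) -> +(289/117)
  reduce: (55/117)
  reciprocity: (55/117) -> +(117/55)
  reduce: (7/55)
  reciprocity: (7/55) -> -(55/7)
  reduce: (6/7)
  pull out 2: (2/7) = +1  (since 7 mod 8 = 7)
  reciprocity: (3/7) -> -(7/3)
  reduce: (1/3)
  (1/3) = 1
Product of signs = 1

1


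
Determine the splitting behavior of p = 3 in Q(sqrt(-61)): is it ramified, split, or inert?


K = Q(sqrt(-61)). Since d mod 4 = 3, disc(K) = -244.
Check p | disc: -244 mod 3 = 2.
p does not divide disc. Compute Legendre symbol (d/p):
2^((3-1)/2) mod 3 = -1
(d/p) = -1, so p is inert: (p) stays prime with e=1, f=2, g=1.
Therefore p is inert.

inert


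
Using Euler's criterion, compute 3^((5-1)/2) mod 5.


p = 5 is prime and the exponent is (p-1)/2 = 2, so by Euler's criterion 3^2 = (3/5) = +1 or -1 mod 5.
Compute by square-and-multiply:
  2 = 2 (binary 10)
  Repeated squaring mod 5: 3^1 = 3, 3^2 = 4
  3^2 = 4 mod 5
Result 4 = p - 1 = -1 mod 5: 3 is a quadratic non-residue mod 5. As a residue in [0, p-1] the value is 4.
3^2 mod 5 = 4

4


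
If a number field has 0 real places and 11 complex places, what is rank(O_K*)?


By Dirichlet's unit theorem:
rank = r1 + r2 - 1
= 0 + 11 - 1
= 10

10


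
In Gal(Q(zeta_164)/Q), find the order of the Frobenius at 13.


The Frobenius at p in Gal(Q(zeta_n)/Q) = (Z/nZ)* is the class of p, so its order is ord_164(13), the smallest k >= 1 with 13^k = 1 mod 164.
n = 164 = 2^2 * 41, phi(164) = 80; the order divides phi(n).
Divisors of 80: 1, 2, 4, 5, 8, 10, 16, 20, 40, 80
Repeated squaring mod 164: 13^1 = 13, 13^2 = 5, 13^4 = 25, 13^8 = 133, 13^16 = 141, 13^32 = 37, 13^64 = 57
Test divisors in increasing order:
  k=1: 13^1 = 13 mod 164
  k=2: 13^2 = 5 mod 164
  k=4: 13^4 = 25 mod 164
  k=5: 13^5 = 25 * 13 = 161 mod 164
  k=8: 13^8 = 133 mod 164
  k=10: 13^10 = 133 * 5 = 9 mod 164
  k=16: 13^16 = 141 mod 164
  k=20: 13^20 = 141 * 25 = 81 mod 164
  k=40: 13^40 = 37 * 133 = 1 mod 164  <- first divisor giving 1
Order = 40

40


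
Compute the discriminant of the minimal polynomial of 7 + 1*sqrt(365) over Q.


The element 7 + 1*sqrt(365) has minimal polynomial:
x^2 - 14*x - 316
Discriminant = (-14)^2 - 4*(-316)
= 196 + 1264
= 1460

1460


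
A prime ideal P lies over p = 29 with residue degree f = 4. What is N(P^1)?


N(P^a) = p^(a*f)
= 29^(1*4)
= 29^4
= 707281

707281


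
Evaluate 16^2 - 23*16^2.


x^2 - d*y^2
= 16^2 - 23*16^2
= 256 - 5888
= -5632

-5632


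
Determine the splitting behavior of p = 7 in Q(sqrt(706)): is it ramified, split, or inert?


K = Q(sqrt(706)). Since d mod 4 = 2, disc(K) = 2824.
Check p | disc: 2824 mod 7 = 3.
p does not divide disc. Compute Legendre symbol (d/p):
6^((7-1)/2) mod 7 = -1
(d/p) = -1, so p is inert: (p) stays prime with e=1, f=2, g=1.
Therefore p is inert.

inert


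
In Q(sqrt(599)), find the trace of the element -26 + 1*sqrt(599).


Tr(a + b*sqrt(d)) = (a + b*sqrt(d)) + (a - b*sqrt(d)) = 2a
= 2 * (-26)
= -52

-52


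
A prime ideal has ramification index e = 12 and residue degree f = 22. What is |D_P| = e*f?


|D_P| = e * f
= 12 * 22
= 264

264


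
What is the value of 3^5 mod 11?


p = 11 is prime and the exponent is (p-1)/2 = 5, so by Euler's criterion 3^5 = (3/11) = +1 or -1 mod 11.
Compute by square-and-multiply:
  5 = 4 + 1 (binary 101)
  Repeated squaring mod 11: 3^1 = 3, 3^2 = 9, 3^4 = 4
  3^5 = 3^4 * 3^1 = 4 * 3 mod 11
    4 * 3 = 12 = 1 mod 11
  3^5 = 1 mod 11
Result 1: 3 is a quadratic residue mod 11.
3^5 mod 11 = 1

1


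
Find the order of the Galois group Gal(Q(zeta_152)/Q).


|Gal(Q(zeta_152)/Q)| = phi(152)
= 72

72


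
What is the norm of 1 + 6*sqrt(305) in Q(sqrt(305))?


N(a + b*sqrt(d)) = a^2 - d*b^2
= (1)^2 - (305)*(6)^2
= 1 - 10980
= -10979

-10979


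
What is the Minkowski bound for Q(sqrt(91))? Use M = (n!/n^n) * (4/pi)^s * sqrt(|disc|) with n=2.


d = 91, d mod 4 = 3, so disc(K) = 4d = 364; |disc(K)| = 364
Real quadratic field, so n = 2, s = r2 = 0, r1 = 2
M = (n!/n^n) * (4/pi)^s * sqrt(|disc(K)|) = (2!/2^2) * (4/pi)^0 * sqrt(364)
= 0.5 * 1.000000 * 19.078784
= 9.5394

9.5394


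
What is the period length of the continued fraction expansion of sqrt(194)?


Run the CF algorithm for sqrt(194).
a_0 = floor(sqrt(194)) = 13; set m_0=0, q_0=1.
Recurrence: m' = q*a - m,  q' = (d - m'^2)/q,  a' = floor((a_0 + m')/q').
  step 1: m=13, q=25, a=1
  step 2: m=12, q=2, a=12
  step 3: m=12, q=25, a=1
  step 4: m=13, q=1, a=26
a_4 = 2*a_0 = 26, so the period closes here.
sqrt(194) = [13; 1, 12, 1, 26]
Period length = 4

4


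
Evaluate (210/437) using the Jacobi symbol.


Compute (210/437) via quadratic reciprocity:
  pull out 2: (2/437) = -1  (since 437 mod 8 = 5)
  reciprocity: (105/437) -> +(437/105)
  reduce: (17/105)
  reciprocity: (17/105) -> +(105/17)
  reduce: (3/17)
  reciprocity: (3/17) -> +(17/3)
  reduce: (2/3)
  pull out 2: (2/3) = -1  (since 3 mod 8 = 3)
  (1/3) = 1
Product of signs = 1

1


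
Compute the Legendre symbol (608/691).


p = 691 is prime, so compute (608/691) with the reciprocity algorithm (Jacobi-symbol steps: pull out 2s via (2/n), flip via reciprocity, reduce):
  pull out 2: (2/691) = -1  (since 691 mod 8 = 3)
  pull out 2: (2/691) = -1  (since 691 mod 8 = 3)
  pull out 2: (2/691) = -1  (since 691 mod 8 = 3)
  pull out 2: (2/691) = -1  (since 691 mod 8 = 3)
  pull out 2: (2/691) = -1  (since 691 mod 8 = 3)
  reciprocity: (19/691) -> -(691/19)
  reduce: (7/19)
  reciprocity: (7/19) -> -(19/7)
  reduce: (5/7)
  reciprocity: (5/7) -> +(7/5)
  reduce: (2/5)
  pull out 2: (2/5) = -1  (since 5 mod 8 = 5)
  (1/5) = 1
Product of signs = 1
(608/691) = 1

1


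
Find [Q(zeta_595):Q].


The degree equals Euler's totient phi(595).
595 = 5 * 7 * 17
phi(595) = 384

384


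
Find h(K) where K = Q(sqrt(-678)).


K = Q(sqrt(-678)). d mod 4 = 2, so D = disc(K) = 4d = -2712
h(K) equals the number of primitive reduced positive-definite forms (a, b, c) = a*x^2 + b*x*y + c*y^2 with b^2 - 4ac = D,
where reduced means |b| <= a <= c, with b >= 0 whenever |b| = a or a = c, and primitive means gcd(a, b, c) = 1.
Reduced forces 3a^2 <= |D| = 2712, so 1 <= a <= 30; b must have the parity of D, and c = (b^2 - D)/(4a) must be an integer >= a.
Enumerate a = 1..30, b in [-a, a]:
  a=1: (1, 0, 678)  [1]
  a=2: (2, 0, 339)  [1]
  a=3: (3, 0, 226)  [1]
  a=4..5: none
  a=6: (6, 0, 113)  [1]
  a=7: (7, -2, 97), (7, 2, 97)  [2]
  a=8..10: none
  a=11: (11, -4, 62), (11, 4, 62)  [2]
  a=12..13: none
  a=14: (14, -12, 51), (14, 12, 51)  [2]
  a=15..16: none
  a=17: (17, -12, 42), (17, 12, 42)  [2]
  a=18: none
  a=19: (19, -10, 37), (19, 10, 37)  [2]
  a=20: none
  a=21: (21, -12, 34), (21, 12, 34)  [2]
  a=22: (22, -4, 31), (22, 4, 31)  [2]
  a=23: (23, -18, 33), (23, 18, 33)  [2]
  a=24..30: none
Total reduced forms: 1 + 1 + 1 + 1 + 2 + 2 + 2 + 2 + 2 + 2 + 2 + 2 = 20
h = 20

20


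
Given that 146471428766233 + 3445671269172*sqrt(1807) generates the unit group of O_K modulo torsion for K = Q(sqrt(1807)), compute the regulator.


epsilon = 146471428766233 + 3445671269172*sqrt(1807)
= 2.9294e+14
R = ln(2.9294e+14)
= 33.3110

33.3110


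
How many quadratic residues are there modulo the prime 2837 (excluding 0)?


For prime p, the number of non-zero quadratic residues is (p-1)/2.
= (2837-1)/2
= 1418

1418


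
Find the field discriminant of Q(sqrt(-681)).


For K = Q(sqrt(d)) with d squarefree: disc(K) = d if d = 1 mod 4, and disc(K) = 4d if d = 2 or 3 mod 4.
Here d = -681, and d mod 4 = 3.
d = 3 mod 4, not 1 (O_K = Z[sqrt(d)]), so disc(K) = 4d = 4 * (-681) = -2724

-2724


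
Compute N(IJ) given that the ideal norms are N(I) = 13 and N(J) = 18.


N(IJ) = N(I) * N(J)
= 13 * 18
= 234

234


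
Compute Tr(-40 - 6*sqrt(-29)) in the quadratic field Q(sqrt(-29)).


Tr(a + b*sqrt(d)) = (a + b*sqrt(d)) + (a - b*sqrt(d)) = 2a
= 2 * (-40)
= -80

-80


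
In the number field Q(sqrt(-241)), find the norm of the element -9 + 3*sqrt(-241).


N(a + b*sqrt(d)) = a^2 - d*b^2
= (-9)^2 - (-241)*(3)^2
= 81 + 2169
= 2250

2250


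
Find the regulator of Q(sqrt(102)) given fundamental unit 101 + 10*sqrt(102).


epsilon = 101 + 10*sqrt(102)
= 201.9950
R = ln(201.9950)
= 5.3082

5.3082


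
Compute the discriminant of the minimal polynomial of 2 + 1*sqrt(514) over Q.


The element 2 + 1*sqrt(514) has minimal polynomial:
x^2 - 4*x - 510
Discriminant = (-4)^2 - 4*(-510)
= 16 + 2040
= 2056

2056


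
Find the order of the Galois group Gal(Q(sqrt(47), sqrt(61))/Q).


The 2 square roots of distinct primes are multiplicatively independent over Q,
so [K:Q] = 2^2 and Gal(K/Q) is isomorphic to (Z/2Z)^2.
|Gal| = 2^2 = 4

4


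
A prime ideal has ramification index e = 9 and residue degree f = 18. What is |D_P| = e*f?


|D_P| = e * f
= 9 * 18
= 162

162


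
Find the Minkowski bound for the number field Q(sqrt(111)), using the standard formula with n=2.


d = 111, d mod 4 = 3, so disc(K) = 4d = 444; |disc(K)| = 444
Real quadratic field, so n = 2, s = r2 = 0, r1 = 2
M = (n!/n^n) * (4/pi)^s * sqrt(|disc(K)|) = (2!/2^2) * (4/pi)^0 * sqrt(444)
= 0.5 * 1.000000 * 21.071308
= 10.5357

10.5357


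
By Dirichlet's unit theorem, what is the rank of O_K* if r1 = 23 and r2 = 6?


By Dirichlet's unit theorem:
rank = r1 + r2 - 1
= 23 + 6 - 1
= 28

28


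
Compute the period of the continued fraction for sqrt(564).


Run the CF algorithm for sqrt(564).
a_0 = floor(sqrt(564)) = 23; set m_0=0, q_0=1.
Recurrence: m' = q*a - m,  q' = (d - m'^2)/q,  a' = floor((a_0 + m')/q').
  step 1: m=23, q=35, a=1
  step 2: m=12, q=12, a=2
  step 3: m=12, q=35, a=1
  step 4: m=23, q=1, a=46
a_4 = 2*a_0 = 46, so the period closes here.
sqrt(564) = [23; 1, 2, 1, 46]
Period length = 4

4


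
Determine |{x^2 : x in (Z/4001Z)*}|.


For prime p, the number of non-zero quadratic residues is (p-1)/2.
= (4001-1)/2
= 2000

2000


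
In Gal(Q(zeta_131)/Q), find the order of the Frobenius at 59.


The Frobenius at p in Gal(Q(zeta_n)/Q) = (Z/nZ)* is the class of p, so its order is ord_131(59), the smallest k >= 1 with 59^k = 1 mod 131.
n = 131 = 131, phi(131) = 130; the order divides phi(n).
Divisors of 130: 1, 2, 5, 10, 13, 26, 65, 130
Repeated squaring mod 131: 59^1 = 59, 59^2 = 75, 59^4 = 123, 59^8 = 64, 59^16 = 35, 59^32 = 46, 59^64 = 20, 59^128 = 7
Test divisors in increasing order:
  k=1: 59^1 = 59 mod 131
  k=2: 59^2 = 75 mod 131
  k=5: 59^5 = 123 * 59 = 52 mod 131
  k=10: 59^10 = 64 * 75 = 84 mod 131
  k=13: 59^13 = 64 * 123 * 59 = 53 mod 131
  k=26: 59^26 = 35 * 64 * 75 = 58 mod 131
  k=65: 59^65 = 20 * 59 = 1 mod 131  <- first divisor giving 1
Order = 65

65


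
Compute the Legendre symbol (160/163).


p = 163 is prime, so compute (160/163) with the reciprocity algorithm (Jacobi-symbol steps: pull out 2s via (2/n), flip via reciprocity, reduce):
  pull out 2: (2/163) = -1  (since 163 mod 8 = 3)
  pull out 2: (2/163) = -1  (since 163 mod 8 = 3)
  pull out 2: (2/163) = -1  (since 163 mod 8 = 3)
  pull out 2: (2/163) = -1  (since 163 mod 8 = 3)
  pull out 2: (2/163) = -1  (since 163 mod 8 = 3)
  reciprocity: (5/163) -> +(163/5)
  reduce: (3/5)
  reciprocity: (3/5) -> +(5/3)
  reduce: (2/3)
  pull out 2: (2/3) = -1  (since 3 mod 8 = 3)
  (1/3) = 1
Product of signs = 1
(160/163) = 1

1


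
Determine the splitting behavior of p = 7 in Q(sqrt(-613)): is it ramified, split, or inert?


K = Q(sqrt(-613)). Since d mod 4 = 3, disc(K) = -2452.
Check p | disc: -2452 mod 7 = 5.
p does not divide disc. Compute Legendre symbol (d/p):
3^((7-1)/2) mod 7 = -1
(d/p) = -1, so p is inert: (p) stays prime with e=1, f=2, g=1.
Therefore p is inert.

inert


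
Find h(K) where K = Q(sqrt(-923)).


K = Q(sqrt(-923)). d mod 4 = 1, so D = disc(K) = d = -923
h(K) equals the number of primitive reduced positive-definite forms (a, b, c) = a*x^2 + b*x*y + c*y^2 with b^2 - 4ac = D,
where reduced means |b| <= a <= c, with b >= 0 whenever |b| = a or a = c, and primitive means gcd(a, b, c) = 1.
Reduced forces 3a^2 <= |D| = 923, so 1 <= a <= 17; b must have the parity of D, and c = (b^2 - D)/(4a) must be an integer >= a.
Enumerate a = 1..17, b in [-a, a]:
  a=1: (1, 1, 231)  [1]
  a=2: none
  a=3: (3, -1, 77), (3, 1, 77)  [2]
  a=4..6: none
  a=7: (7, -1, 33), (7, 1, 33)  [2]
  a=8: none
  a=9: (9, -7, 27), (9, 7, 27)  [2]
  a=10: none
  a=11: (11, -1, 21), (11, 1, 21)  [2]
  a=12: none
  a=13: (13, 13, 21)  [1]
  a=14..17: none
Total reduced forms: 1 + 2 + 2 + 2 + 2 + 1 = 10
h = 10

10


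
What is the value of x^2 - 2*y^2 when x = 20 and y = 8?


x^2 - d*y^2
= 20^2 - 2*8^2
= 400 - 128
= 272

272


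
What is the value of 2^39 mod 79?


p = 79 is prime and the exponent is (p-1)/2 = 39, so by Euler's criterion 2^39 = (2/79) = +1 or -1 mod 79.
Compute by square-and-multiply:
  39 = 32 + 4 + 2 + 1 (binary 100111)
  Repeated squaring mod 79: 2^1 = 2, 2^2 = 4, 2^4 = 16, 2^8 = 19, 2^16 = 45, 2^32 = 50
  2^39 = 2^32 * 2^4 * 2^2 * 2^1 = 50 * 16 * 4 * 2 mod 79
    50 * 16 = 800 = 10 mod 79
    10 * 4 = 40 = 40 mod 79
    40 * 2 = 80 = 1 mod 79
  2^39 = 1 mod 79
Result 1: 2 is a quadratic residue mod 79.
2^39 mod 79 = 1

1


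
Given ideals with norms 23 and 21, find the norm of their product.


N(IJ) = N(I) * N(J)
= 23 * 21
= 483

483


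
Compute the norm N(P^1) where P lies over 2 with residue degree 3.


N(P^a) = p^(a*f)
= 2^(1*3)
= 2^3
= 8

8


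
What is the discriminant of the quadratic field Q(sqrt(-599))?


For K = Q(sqrt(d)) with d squarefree: disc(K) = d if d = 1 mod 4, and disc(K) = 4d if d = 2 or 3 mod 4.
Here d = -599, and d mod 4 = 1.
d = 1 mod 4 (O_K = Z[(1+sqrt(d))/2]), so disc(K) = d = -599

-599


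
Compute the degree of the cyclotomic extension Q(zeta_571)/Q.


The degree equals Euler's totient phi(571).
571 = 571
phi(571) = 570

570


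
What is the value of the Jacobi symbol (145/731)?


Compute (145/731) via quadratic reciprocity:
  reciprocity: (145/731) -> +(731/145)
  reduce: (6/145)
  pull out 2: (2/145) = +1  (since 145 mod 8 = 1)
  reciprocity: (3/145) -> +(145/3)
  reduce: (1/3)
  (1/3) = 1
Product of signs = 1

1


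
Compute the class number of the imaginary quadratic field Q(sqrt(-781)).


K = Q(sqrt(-781)). d mod 4 = 3, so D = disc(K) = 4d = -3124
h(K) equals the number of primitive reduced positive-definite forms (a, b, c) = a*x^2 + b*x*y + c*y^2 with b^2 - 4ac = D,
where reduced means |b| <= a <= c, with b >= 0 whenever |b| = a or a = c, and primitive means gcd(a, b, c) = 1.
Reduced forces 3a^2 <= |D| = 3124, so 1 <= a <= 32; b must have the parity of D, and c = (b^2 - D)/(4a) must be an integer >= a.
Enumerate a = 1..32, b in [-a, a]:
  a=1: (1, 0, 781)  [1]
  a=2: (2, 2, 391)  [1]
  a=3..4: none
  a=5: (5, -4, 157), (5, 4, 157)  [2]
  a=6..9: none
  a=10: (10, -6, 79), (10, 6, 79)  [2]
  a=11: (11, 0, 71)  [1]
  a=12: none
  a=13: (13, -10, 62), (13, 10, 62)  [2]
  a=14..16: none
  a=17: (17, -2, 46), (17, 2, 46)  [2]
  a=18: none
  a=19: (19, -12, 43), (19, 12, 43)  [2]
  a=20..21: none
  a=22: (22, 22, 41)  [1]
  a=23: (23, -2, 34), (23, 2, 34)  [2]
  a=24: none
  a=25: (25, -24, 37), (25, 24, 37)  [2]
  a=26: (26, -10, 31), (26, 10, 31)  [2]
  a=27..32: none
Total reduced forms: 1 + 1 + 2 + 2 + 1 + 2 + 2 + 2 + 1 + 2 + 2 + 2 = 20
h = 20

20


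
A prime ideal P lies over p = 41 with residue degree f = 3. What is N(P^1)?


N(P^a) = p^(a*f)
= 41^(1*3)
= 41^3
= 68921

68921


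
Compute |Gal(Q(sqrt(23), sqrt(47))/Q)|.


The 2 square roots of distinct primes are multiplicatively independent over Q,
so [K:Q] = 2^2 and Gal(K/Q) is isomorphic to (Z/2Z)^2.
|Gal| = 2^2 = 4

4


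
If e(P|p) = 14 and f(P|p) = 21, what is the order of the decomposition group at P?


|D_P| = e * f
= 14 * 21
= 294

294


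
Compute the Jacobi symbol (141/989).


Compute (141/989) via quadratic reciprocity:
  reciprocity: (141/989) -> +(989/141)
  reduce: (2/141)
  pull out 2: (2/141) = -1  (since 141 mod 8 = 5)
  (1/141) = 1
Product of signs = -1

-1


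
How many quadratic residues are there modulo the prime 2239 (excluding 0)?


For prime p, the number of non-zero quadratic residues is (p-1)/2.
= (2239-1)/2
= 1119

1119


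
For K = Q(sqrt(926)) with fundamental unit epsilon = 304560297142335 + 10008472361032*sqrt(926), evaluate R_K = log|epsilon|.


epsilon = 304560297142335 + 10008472361032*sqrt(926)
= 6.0912e+14
R = ln(6.0912e+14)
= 34.0430

34.0430


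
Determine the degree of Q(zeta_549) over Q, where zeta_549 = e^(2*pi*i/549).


The degree equals Euler's totient phi(549).
549 = 3^2 * 61
phi(549) = 360

360


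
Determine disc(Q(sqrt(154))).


For K = Q(sqrt(d)) with d squarefree: disc(K) = d if d = 1 mod 4, and disc(K) = 4d if d = 2 or 3 mod 4.
Here d = 154, and d mod 4 = 2.
d = 2 mod 4, not 1 (O_K = Z[sqrt(d)]), so disc(K) = 4d = 4 * (154) = 616

616


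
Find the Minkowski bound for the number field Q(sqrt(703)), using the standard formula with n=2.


d = 703, d mod 4 = 3, so disc(K) = 4d = 2812; |disc(K)| = 2812
Real quadratic field, so n = 2, s = r2 = 0, r1 = 2
M = (n!/n^n) * (4/pi)^s * sqrt(|disc(K)|) = (2!/2^2) * (4/pi)^0 * sqrt(2812)
= 0.5 * 1.000000 * 53.028294
= 26.5141

26.5141


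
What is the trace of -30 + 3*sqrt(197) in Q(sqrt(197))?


Tr(a + b*sqrt(d)) = (a + b*sqrt(d)) + (a - b*sqrt(d)) = 2a
= 2 * (-30)
= -60

-60


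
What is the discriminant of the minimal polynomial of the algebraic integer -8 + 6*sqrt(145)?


The element -8 + 6*sqrt(145) has minimal polynomial:
x^2 + 16*x - 5156
Discriminant = (16)^2 - 4*(-5156)
= 256 + 20624
= 20880

20880


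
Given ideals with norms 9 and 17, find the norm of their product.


N(IJ) = N(I) * N(J)
= 9 * 17
= 153

153


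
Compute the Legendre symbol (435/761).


p = 761 is prime, so compute (435/761) with the reciprocity algorithm (Jacobi-symbol steps: pull out 2s via (2/n), flip via reciprocity, reduce):
  reciprocity: (435/761) -> +(761/435)
  reduce: (326/435)
  pull out 2: (2/435) = -1  (since 435 mod 8 = 3)
  reciprocity: (163/435) -> -(435/163)
  reduce: (109/163)
  reciprocity: (109/163) -> +(163/109)
  reduce: (54/109)
  pull out 2: (2/109) = -1  (since 109 mod 8 = 5)
  reciprocity: (27/109) -> +(109/27)
  reduce: (1/27)
  (1/27) = 1
Product of signs = -1
(435/761) = -1

-1


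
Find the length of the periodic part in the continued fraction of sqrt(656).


Run the CF algorithm for sqrt(656).
a_0 = floor(sqrt(656)) = 25; set m_0=0, q_0=1.
Recurrence: m' = q*a - m,  q' = (d - m'^2)/q,  a' = floor((a_0 + m')/q').
  step 1: m=25, q=31, a=1
  step 2: m=6, q=20, a=1
  step 3: m=14, q=23, a=1
  step 4: m=9, q=25, a=1
  step 5: m=16, q=16, a=2
  step 6: m=16, q=25, a=1
  step 7: m=9, q=23, a=1
  step 8: m=14, q=20, a=1
  step 9: m=6, q=31, a=1
  step 10: m=25, q=1, a=50
a_10 = 2*a_0 = 50, so the period closes here.
sqrt(656) = [25; 1, 1, 1, 1, 2, 1, 1, 1, 1, 50]
Period length = 10

10


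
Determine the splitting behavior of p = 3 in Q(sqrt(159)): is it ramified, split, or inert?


K = Q(sqrt(159)). Since d mod 4 = 3, disc(K) = 636.
Check p | disc: 636 mod 3 = 0.
p divides disc, so p ramifies: (p) = P^2 with e=2, f=1, g=1.
Therefore p is ramified.

ramified


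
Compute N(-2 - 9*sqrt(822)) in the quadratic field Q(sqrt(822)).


N(a + b*sqrt(d)) = a^2 - d*b^2
= (-2)^2 - (822)*(-9)^2
= 4 - 66582
= -66578

-66578


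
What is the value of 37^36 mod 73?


p = 73 is prime and the exponent is (p-1)/2 = 36, so by Euler's criterion 37^36 = (37/73) = +1 or -1 mod 73.
Compute by square-and-multiply:
  36 = 32 + 4 (binary 100100)
  Repeated squaring mod 73: 37^1 = 37, 37^2 = 55, 37^4 = 32, 37^8 = 2, 37^16 = 4, 37^32 = 16
  37^36 = 37^32 * 37^4 = 16 * 32 mod 73
    16 * 32 = 512 = 1 mod 73
  37^36 = 1 mod 73
Result 1: 37 is a quadratic residue mod 73.
37^36 mod 73 = 1

1


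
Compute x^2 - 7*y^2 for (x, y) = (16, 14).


x^2 - d*y^2
= 16^2 - 7*14^2
= 256 - 1372
= -1116

-1116


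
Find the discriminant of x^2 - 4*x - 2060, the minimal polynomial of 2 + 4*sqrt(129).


The element 2 + 4*sqrt(129) has minimal polynomial:
x^2 - 4*x - 2060
Discriminant = (-4)^2 - 4*(-2060)
= 16 + 8240
= 8256

8256


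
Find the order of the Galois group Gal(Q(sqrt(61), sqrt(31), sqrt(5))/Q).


The 3 square roots of distinct primes are multiplicatively independent over Q,
so [K:Q] = 2^3 and Gal(K/Q) is isomorphic to (Z/2Z)^3.
|Gal| = 2^3 = 8

8


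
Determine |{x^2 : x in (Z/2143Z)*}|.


For prime p, the number of non-zero quadratic residues is (p-1)/2.
= (2143-1)/2
= 1071

1071


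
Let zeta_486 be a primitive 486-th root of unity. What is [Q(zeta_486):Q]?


The degree equals Euler's totient phi(486).
486 = 2 * 3^5
phi(486) = 162

162


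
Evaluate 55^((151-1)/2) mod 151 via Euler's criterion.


p = 151 is prime and the exponent is (p-1)/2 = 75, so by Euler's criterion 55^75 = (55/151) = +1 or -1 mod 151.
Compute by square-and-multiply:
  75 = 64 + 8 + 2 + 1 (binary 1001011)
  Repeated squaring mod 151: 55^1 = 55, 55^2 = 5, 55^4 = 25, 55^8 = 21, 55^16 = 139, 55^32 = 144, 55^64 = 49
  55^75 = 55^64 * 55^8 * 55^2 * 55^1 = 49 * 21 * 5 * 55 mod 151
    49 * 21 = 1029 = 123 mod 151
    123 * 5 = 615 = 11 mod 151
    11 * 55 = 605 = 1 mod 151
  55^75 = 1 mod 151
Result 1: 55 is a quadratic residue mod 151.
55^75 mod 151 = 1

1


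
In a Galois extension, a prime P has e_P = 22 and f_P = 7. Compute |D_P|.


|D_P| = e * f
= 22 * 7
= 154

154


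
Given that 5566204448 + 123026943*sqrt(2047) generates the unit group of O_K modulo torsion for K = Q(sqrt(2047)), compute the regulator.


epsilon = 5566204448 + 123026943*sqrt(2047)
= 1.1132e+10
R = ln(1.1132e+10)
= 23.1331

23.1331


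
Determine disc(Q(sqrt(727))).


For K = Q(sqrt(d)) with d squarefree: disc(K) = d if d = 1 mod 4, and disc(K) = 4d if d = 2 or 3 mod 4.
Here d = 727, and d mod 4 = 3.
d = 3 mod 4, not 1 (O_K = Z[sqrt(d)]), so disc(K) = 4d = 4 * (727) = 2908

2908


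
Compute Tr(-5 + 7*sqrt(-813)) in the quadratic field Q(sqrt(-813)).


Tr(a + b*sqrt(d)) = (a + b*sqrt(d)) + (a - b*sqrt(d)) = 2a
= 2 * (-5)
= -10

-10


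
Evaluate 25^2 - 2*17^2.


x^2 - d*y^2
= 25^2 - 2*17^2
= 625 - 578
= 47

47


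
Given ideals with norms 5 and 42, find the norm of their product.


N(IJ) = N(I) * N(J)
= 5 * 42
= 210

210


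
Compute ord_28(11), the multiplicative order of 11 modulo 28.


We want ord_28(11), the smallest k >= 1 with 11^k = 1 mod 28.
n = 28 = 2^2 * 7, phi(28) = 12; the order divides phi(n).
Divisors of 12: 1, 2, 3, 4, 6, 12
Repeated squaring mod 28: 11^1 = 11, 11^2 = 9, 11^4 = 25, 11^8 = 9
Test divisors in increasing order:
  k=1: 11^1 = 11 mod 28
  k=2: 11^2 = 9 mod 28
  k=3: 11^3 = 9 * 11 = 15 mod 28
  k=4: 11^4 = 25 mod 28
  k=6: 11^6 = 25 * 9 = 1 mod 28  <- first divisor giving 1
Order = 6

6


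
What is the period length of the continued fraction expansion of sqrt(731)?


Run the CF algorithm for sqrt(731).
a_0 = floor(sqrt(731)) = 27; set m_0=0, q_0=1.
Recurrence: m' = q*a - m,  q' = (d - m'^2)/q,  a' = floor((a_0 + m')/q').
  step 1: m=27, q=2, a=27
  step 2: m=27, q=1, a=54
a_2 = 2*a_0 = 54, so the period closes here.
sqrt(731) = [27; 27, 54]
Period length = 2

2


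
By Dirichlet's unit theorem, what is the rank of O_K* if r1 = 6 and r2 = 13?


By Dirichlet's unit theorem:
rank = r1 + r2 - 1
= 6 + 13 - 1
= 18

18


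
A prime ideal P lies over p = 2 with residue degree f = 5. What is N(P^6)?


N(P^a) = p^(a*f)
= 2^(6*5)
= 2^30
= 1073741824

1073741824


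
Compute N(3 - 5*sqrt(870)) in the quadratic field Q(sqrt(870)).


N(a + b*sqrt(d)) = a^2 - d*b^2
= (3)^2 - (870)*(-5)^2
= 9 - 21750
= -21741

-21741


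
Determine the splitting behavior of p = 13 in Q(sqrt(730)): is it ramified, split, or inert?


K = Q(sqrt(730)). Since d mod 4 = 2, disc(K) = 2920.
Check p | disc: 2920 mod 13 = 8.
p does not divide disc. Compute Legendre symbol (d/p):
2^((13-1)/2) mod 13 = -1
(d/p) = -1, so p is inert: (p) stays prime with e=1, f=2, g=1.
Therefore p is inert.

inert


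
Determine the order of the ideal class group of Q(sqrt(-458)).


K = Q(sqrt(-458)). d mod 4 = 2, so D = disc(K) = 4d = -1832
h(K) equals the number of primitive reduced positive-definite forms (a, b, c) = a*x^2 + b*x*y + c*y^2 with b^2 - 4ac = D,
where reduced means |b| <= a <= c, with b >= 0 whenever |b| = a or a = c, and primitive means gcd(a, b, c) = 1.
Reduced forces 3a^2 <= |D| = 1832, so 1 <= a <= 24; b must have the parity of D, and c = (b^2 - D)/(4a) must be an integer >= a.
Enumerate a = 1..24, b in [-a, a]:
  a=1: (1, 0, 458)  [1]
  a=2: (2, 0, 229)  [1]
  a=3: (3, -2, 153), (3, 2, 153)  [2]
  a=4..5: none
  a=6: (6, -4, 77), (6, 4, 77)  [2]
  a=7: (7, -4, 66), (7, 4, 66)  [2]
  a=8: none
  a=9: (9, -2, 51), (9, 2, 51)  [2]
  a=10: none
  a=11: (11, -4, 42), (11, 4, 42)  [2]
  a=12: none
  a=13: (13, -12, 38), (13, 12, 38)  [2]
  a=14: (14, -4, 33), (14, 4, 33)  [2]
  a=15..16: none
  a=17: (17, -2, 27), (17, 2, 27)  [2]
  a=18: (18, -16, 29), (18, 16, 29)  [2]
  a=19: (19, -12, 26), (19, 12, 26)  [2]
  a=20: none
  a=21: (21, -10, 23), (21, -4, 22), (21, 4, 22), (21, 10, 23)  [4]
  a=22..24: none
Total reduced forms: 1 + 1 + 2 + 2 + 2 + 2 + 2 + 2 + 2 + 2 + 2 + 2 + 4 = 26
h = 26

26


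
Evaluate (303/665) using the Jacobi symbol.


Compute (303/665) via quadratic reciprocity:
  reciprocity: (303/665) -> +(665/303)
  reduce: (59/303)
  reciprocity: (59/303) -> -(303/59)
  reduce: (8/59)
  pull out 2: (2/59) = -1  (since 59 mod 8 = 3)
  pull out 2: (2/59) = -1  (since 59 mod 8 = 3)
  pull out 2: (2/59) = -1  (since 59 mod 8 = 3)
  (1/59) = 1
Product of signs = 1

1


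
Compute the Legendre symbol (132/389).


p = 389 is prime, so compute (132/389) with the reciprocity algorithm (Jacobi-symbol steps: pull out 2s via (2/n), flip via reciprocity, reduce):
  pull out 2: (2/389) = -1  (since 389 mod 8 = 5)
  pull out 2: (2/389) = -1  (since 389 mod 8 = 5)
  reciprocity: (33/389) -> +(389/33)
  reduce: (26/33)
  pull out 2: (2/33) = +1  (since 33 mod 8 = 1)
  reciprocity: (13/33) -> +(33/13)
  reduce: (7/13)
  reciprocity: (7/13) -> +(13/7)
  reduce: (6/7)
  pull out 2: (2/7) = +1  (since 7 mod 8 = 7)
  reciprocity: (3/7) -> -(7/3)
  reduce: (1/3)
  (1/3) = 1
Product of signs = -1
(132/389) = -1

-1


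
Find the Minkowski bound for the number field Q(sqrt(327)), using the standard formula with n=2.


d = 327, d mod 4 = 3, so disc(K) = 4d = 1308; |disc(K)| = 1308
Real quadratic field, so n = 2, s = r2 = 0, r1 = 2
M = (n!/n^n) * (4/pi)^s * sqrt(|disc(K)|) = (2!/2^2) * (4/pi)^0 * sqrt(1308)
= 0.5 * 1.000000 * 36.166283
= 18.0831

18.0831


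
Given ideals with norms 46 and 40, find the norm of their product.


N(IJ) = N(I) * N(J)
= 46 * 40
= 1840

1840


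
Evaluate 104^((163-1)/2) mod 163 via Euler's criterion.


p = 163 is prime and the exponent is (p-1)/2 = 81, so by Euler's criterion 104^81 = (104/163) = +1 or -1 mod 163.
Compute by square-and-multiply:
  81 = 64 + 16 + 1 (binary 1010001)
  Repeated squaring mod 163: 104^1 = 104, 104^2 = 58, 104^4 = 104, 104^8 = 58, 104^16 = 104, 104^32 = 58, 104^64 = 104
  104^81 = 104^64 * 104^16 * 104^1 = 104 * 104 * 104 mod 163
    104 * 104 = 10816 = 58 mod 163
    58 * 104 = 6032 = 1 mod 163
  104^81 = 1 mod 163
Result 1: 104 is a quadratic residue mod 163.
104^81 mod 163 = 1

1
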